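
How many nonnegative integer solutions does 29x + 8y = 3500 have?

gcd(29, 8):
  29 = 3*8 + 5
  8 = 1*5 + 3
  5 = 1*3 + 2
  3 = 1*2 + 1
  2 = 2*1
so gcd(29, 8) = 1.
Back-substitute for Bézout coefficients:
  1 = 3 - 1*2
  ... = 29*(-3) + 8*(11)
Scale by 3500: one solution is (-10500, 38500). Reduce x mod 8: (4, 423).
General: x = 4 + 8t, y = 423 - 29t.
x ≥ 0 ⇒ t ≥ 0; y ≥ 0 ⇒ t ≤ 14. So t ∈ [0, 14]: 15 solutions.

15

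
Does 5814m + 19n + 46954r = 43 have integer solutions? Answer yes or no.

yes

gcd(5814, 19) = 19.
gcd(19, 46954) = 1.
1 divides 43, so integer solutions exist.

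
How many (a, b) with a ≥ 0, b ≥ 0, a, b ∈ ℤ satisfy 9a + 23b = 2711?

13

gcd(23, 9) = 1  (23 = 2·9 + 5, 9 = 1·5 + 4, 5 = 1·4 + 1, 4 = 4·1).
Back-substituting, 9·(-5) + 23·(2) = 1.
Scale by 2711: one solution is (-13555, 5422). Reduce a mod 23: (15, 112).
General: a = 15 + 23t, b = 112 - 9t.
a ≥ 0 ⇒ t ≥ 0; b ≥ 0 ⇒ t ≤ 12. So t ∈ [0, 12]: 13 solutions.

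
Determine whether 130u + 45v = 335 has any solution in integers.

gcd(130, 45):
  130 = 2*45 + 40
  45 = 1*40 + 5
  40 = 8*5
so gcd(130, 45) = 5.
5 divides 335, so integer solutions exist.

yes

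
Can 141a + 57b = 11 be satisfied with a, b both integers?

no

gcd(141, 57) = 3  (141 = 2·57 + 27, 57 = 2·27 + 3, 27 = 9·3).
3 does not divide 11 (remainder 2), so no integer solutions.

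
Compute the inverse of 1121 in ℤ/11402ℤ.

9561

gcd(11402, 1121) = 1.
By Bézout, 1121*(-1841) + 11402*(181) = 1.
So 1121*-1841 ≡ 1 (mod 11402), and -1841 mod 11402 = 9561.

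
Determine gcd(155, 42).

1

gcd(155, 42):
  155 = 3·42 + 29
  42 = 1·29 + 13
  29 = 2·13 + 3
  13 = 4·3 + 1
  3 = 3·1
so gcd(155, 42) = 1.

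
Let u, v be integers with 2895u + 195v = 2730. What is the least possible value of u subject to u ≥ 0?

gcd(2895, 195):
  2895 = 14×195 + 165
  195 = 1×165 + 30
  165 = 5×30 + 15
  30 = 2×15
so gcd(2895, 195) = 15.
15 divides 2730, so solutions exist.
Back-substitute for Bézout coefficients:
  15 = 165 - 5×30
  ... = 2895×(6) + 195×(-89)
Scale by 2730/15 = 182: (u₀, v₀) = (1092, -16198).
General solution: u = 1092 + 13t, v = -16198 - 193t for integer t.
u ≥ 0: smallest is 1092 mod 13 = 0 (at t = -84), with v = 14.

0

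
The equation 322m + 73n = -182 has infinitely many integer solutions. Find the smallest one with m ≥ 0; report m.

gcd(322, 73):
  322 = 4×73 + 30
  73 = 2×30 + 13
  30 = 2×13 + 4
  13 = 3×4 + 1
  4 = 4×1
so gcd(322, 73) = 1.
1 divides -182, so solutions exist.
Back-substitute for Bézout coefficients:
  1 = 13 - 3×4
  ... = 322×(-17) + 73×(75)
Scale by -182/1 = -182: (m₀, n₀) = (3094, -13650).
General solution: m = 3094 + 73t, n = -13650 - 322t for integer t.
m ≥ 0: smallest is 3094 mod 73 = 28 (at t = -42), with n = -126.

28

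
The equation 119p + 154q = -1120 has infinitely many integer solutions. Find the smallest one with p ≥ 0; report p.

10

gcd(154, 119):
  154 = 1*119 + 35
  119 = 3*35 + 14
  35 = 2*14 + 7
  14 = 2*7
so gcd(154, 119) = 7.
7 divides -1120, so solutions exist.
Back-substitute for Bézout coefficients:
  7 = 35 - 2*14
  ... = 119*(-9) + 154*(7)
Scale by -1120/7 = -160: (p₀, q₀) = (1440, -1120).
General solution: p = 1440 + 22t, q = -1120 - 17t for integer t.
p ≥ 0: smallest is 1440 mod 22 = 10 (at t = -65), with q = -15.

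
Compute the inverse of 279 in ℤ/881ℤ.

60

gcd(881, 279) = 1  (881 = 3*279 + 44, 279 = 6*44 + 15, 44 = 2*15 + 14, 15 = 1*14 + 1, 14 = 14*1).
Back-substituting, 279*(60) + 881*(-19) = 1.
So 279*60 ≡ 1 (mod 881), and 60 mod 881 = 60.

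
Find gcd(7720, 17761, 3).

1

gcd(17761, 7720):
  17761 = 2×7720 + 2321
  7720 = 3×2321 + 757
  2321 = 3×757 + 50
  757 = 15×50 + 7
  50 = 7×7 + 1
  7 = 7×1
so gcd(17761, 7720) = 1.
gcd(1, 3) = 1.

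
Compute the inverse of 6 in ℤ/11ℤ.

gcd(11, 6) = 1  (11 = 1×6 + 5, 6 = 1×5 + 1, 5 = 5×1).
Back-substituting, 6×(2) + 11×(-1) = 1.
So 6×2 ≡ 1 (mod 11), and 2 mod 11 = 2.

2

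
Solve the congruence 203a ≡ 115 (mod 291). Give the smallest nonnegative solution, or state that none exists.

gcd(291, 203):
  291 = 1*203 + 88
  203 = 2*88 + 27
  88 = 3*27 + 7
  27 = 3*7 + 6
  7 = 1*6 + 1
  6 = 6*1
so gcd(291, 203) = 1.
1 divides 115, so solutions exist.
Back-substitute for Bézout coefficients:
  1 = 7 - 1*6
  ... = 203*(-43) + 291*(30)
So 203*(-43) ≡ 1 (mod 291); multiply by 115: a ≡ -4945 (mod 291).
Smallest nonnegative: a = -4945 mod 291 = 2.

2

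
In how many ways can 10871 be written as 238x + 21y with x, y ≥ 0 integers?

15

gcd(238, 21) = 7.
By Bézout, 238×(1) + 21×(-11) = 7.
One solution: (2, 495).
General: x = 2 + 3t, y = 495 - 34t.
x ≥ 0 ⇒ t ≥ 0; y ≥ 0 ⇒ t ≤ 14. So t ∈ [0, 14]: 15 solutions.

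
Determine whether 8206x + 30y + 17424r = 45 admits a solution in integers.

gcd(8206, 30):
  8206 = 273·30 + 16
  30 = 1·16 + 14
  16 = 1·14 + 2
  14 = 7·2
so gcd(8206, 30) = 2.
gcd(2, 17424) = 2.
2 does not divide 45 (remainder 1), so no integer solutions.

no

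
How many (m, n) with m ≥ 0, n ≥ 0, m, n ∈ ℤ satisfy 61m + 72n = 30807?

7

gcd(72, 61):
  72 = 1·61 + 11
  61 = 5·11 + 6
  11 = 1·6 + 5
  6 = 1·5 + 1
  5 = 5·1
so gcd(72, 61) = 1.
Back-substitute for Bézout coefficients:
  1 = 6 - 1·5
  ... = 61·(13) + 72·(-11)
Scale by 30807: one solution is (400491, -338877). Reduce m mod 72: (27, 405).
General: m = 27 + 72t, n = 405 - 61t.
m ≥ 0 ⇒ t ≥ 0; n ≥ 0 ⇒ t ≤ 6. So t ∈ [0, 6]: 7 solutions.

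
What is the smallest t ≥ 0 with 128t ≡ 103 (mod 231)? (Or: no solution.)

230

gcd(231, 128) = 1  (231 = 1×128 + 103, 128 = 1×103 + 25, 103 = 4×25 + 3, 25 = 8×3 + 1, 3 = 3×1).
1 divides 103, so solutions exist.
Back-substituting, 128×(74) + 231×(-41) = 1.
So 128×(74) ≡ 1 (mod 231); multiply by 103: t ≡ 7622 (mod 231).
Smallest nonnegative: t = 7622 mod 231 = 230.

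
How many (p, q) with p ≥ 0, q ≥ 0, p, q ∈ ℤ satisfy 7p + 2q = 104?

8

gcd(7, 2):
  7 = 3·2 + 1
  2 = 2·1
so gcd(7, 2) = 1.
Back-substitute for Bézout coefficients:
  1 = 7 - 3·2
  ... = 7·(1) + 2·(-3)
Scale by 104: one solution is (104, -312). Reduce p mod 2: (0, 52).
General: p = 0 + 2t, q = 52 - 7t.
p ≥ 0 ⇒ t ≥ 0; q ≥ 0 ⇒ t ≤ 7. So t ∈ [0, 7]: 8 solutions.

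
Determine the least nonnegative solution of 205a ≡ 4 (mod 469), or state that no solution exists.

135

gcd(469, 205):
  469 = 2·205 + 59
  205 = 3·59 + 28
  59 = 2·28 + 3
  28 = 9·3 + 1
  3 = 3·1
so gcd(469, 205) = 1.
1 divides 4, so solutions exist.
Back-substitute for Bézout coefficients:
  1 = 28 - 9·3
  ... = 205·(151) + 469·(-66)
So 205·(151) ≡ 1 (mod 469); multiply by 4: a ≡ 604 (mod 469).
Smallest nonnegative: a = 604 mod 469 = 135.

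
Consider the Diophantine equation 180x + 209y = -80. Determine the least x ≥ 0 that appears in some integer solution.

46

gcd(209, 180) = 1.
1 divides -80, so solutions exist.
By Bézout, 180×(36) + 209×(-31) = 1.
Scale by -80/1 = -80: (x₀, y₀) = (-2880, 2480).
General solution: x = -2880 + 209t, y = 2480 - 180t for integer t.
x ≥ 0: smallest is -2880 mod 209 = 46 (at t = 14), with y = -40.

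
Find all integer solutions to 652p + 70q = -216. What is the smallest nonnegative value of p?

gcd(652, 70):
  652 = 9*70 + 22
  70 = 3*22 + 4
  22 = 5*4 + 2
  4 = 2*2
so gcd(652, 70) = 2.
2 divides -216, so solutions exist.
Back-substitute for Bézout coefficients:
  2 = 22 - 5*4
  ... = 652*(16) + 70*(-149)
Scale by -216/2 = -108: (p₀, q₀) = (-1728, 16092).
General solution: p = -1728 + 35t, q = 16092 - 326t for integer t.
p ≥ 0: smallest is -1728 mod 35 = 22 (at t = 50), with q = -208.

22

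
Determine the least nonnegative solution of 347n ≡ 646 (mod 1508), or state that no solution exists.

gcd(1508, 347):
  1508 = 4*347 + 120
  347 = 2*120 + 107
  120 = 1*107 + 13
  107 = 8*13 + 3
  13 = 4*3 + 1
  3 = 3*1
so gcd(1508, 347) = 1.
1 divides 646, so solutions exist.
Back-substitute for Bézout coefficients:
  1 = 13 - 4*3
  ... = 347*(-465) + 1508*(107)
So 347*(-465) ≡ 1 (mod 1508); multiply by 646: n ≡ -300390 (mod 1508).
Smallest nonnegative: n = -300390 mod 1508 = 1210.

1210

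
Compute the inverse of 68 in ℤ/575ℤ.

gcd(575, 68) = 1.
By Bézout, 68×(-93) + 575×(11) = 1.
So 68×-93 ≡ 1 (mod 575), and -93 mod 575 = 482.

482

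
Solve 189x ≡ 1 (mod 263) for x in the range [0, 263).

231

gcd(263, 189) = 1.
By Bézout, 189×(-32) + 263×(23) = 1.
So 189×-32 ≡ 1 (mod 263), and -32 mod 263 = 231.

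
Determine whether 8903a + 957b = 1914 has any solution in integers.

yes

gcd(8903, 957) = 29  (8903 = 9*957 + 290, 957 = 3*290 + 87, 290 = 3*87 + 29, 87 = 3*29).
29 divides 1914, so integer solutions exist.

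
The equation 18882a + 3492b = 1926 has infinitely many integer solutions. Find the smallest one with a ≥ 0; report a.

21

gcd(18882, 3492):
  18882 = 5·3492 + 1422
  3492 = 2·1422 + 648
  1422 = 2·648 + 126
  648 = 5·126 + 18
  126 = 7·18
so gcd(18882, 3492) = 18.
18 divides 1926, so solutions exist.
Back-substitute for Bézout coefficients:
  18 = 648 - 5·126
  ... = 18882·(-27) + 3492·(146)
Scale by 1926/18 = 107: (a₀, b₀) = (-2889, 15622).
General solution: a = -2889 + 194t, b = 15622 - 1049t for integer t.
a ≥ 0: smallest is -2889 mod 194 = 21 (at t = 15), with b = -113.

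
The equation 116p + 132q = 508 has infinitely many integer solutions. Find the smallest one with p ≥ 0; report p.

gcd(132, 116) = 4.
4 divides 508, so solutions exist.
By Bézout, 116×(8) + 132×(-7) = 4.
Scale by 508/4 = 127: (p₀, q₀) = (1016, -889).
General solution: p = 1016 + 33t, q = -889 - 29t for integer t.
p ≥ 0: smallest is 1016 mod 33 = 26 (at t = -30), with q = -19.

26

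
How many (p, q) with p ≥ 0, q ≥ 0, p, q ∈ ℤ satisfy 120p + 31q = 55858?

15

gcd(120, 31) = 1.
By Bézout, 120×(-8) + 31×(31) = 1.
One solution: (1, 1798).
General: p = 1 + 31t, q = 1798 - 120t.
p ≥ 0 ⇒ t ≥ 0; q ≥ 0 ⇒ t ≤ 14. So t ∈ [0, 14]: 15 solutions.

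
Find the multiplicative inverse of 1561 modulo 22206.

20755

gcd(22206, 1561) = 1  (22206 = 14·1561 + 352, 1561 = 4·352 + 153, 352 = 2·153 + 46, 153 = 3·46 + 15, 46 = 3·15 + 1, 15 = 15·1).
Back-substituting, 1561·(-1451) + 22206·(102) = 1.
So 1561·-1451 ≡ 1 (mod 22206), and -1451 mod 22206 = 20755.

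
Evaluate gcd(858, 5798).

gcd(5798, 858):
  5798 = 6·858 + 650
  858 = 1·650 + 208
  650 = 3·208 + 26
  208 = 8·26
so gcd(5798, 858) = 26.

26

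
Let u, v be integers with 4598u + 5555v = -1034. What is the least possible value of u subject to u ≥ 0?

gcd(5555, 4598):
  5555 = 1·4598 + 957
  4598 = 4·957 + 770
  957 = 1·770 + 187
  770 = 4·187 + 22
  187 = 8·22 + 11
  22 = 2·11
so gcd(5555, 4598) = 11.
11 divides -1034, so solutions exist.
Back-substitute for Bézout coefficients:
  11 = 187 - 8·22
  ... = 4598·(-238) + 5555·(197)
Scale by -1034/11 = -94: (u₀, v₀) = (22372, -18518).
General solution: u = 22372 + 505t, v = -18518 - 418t for integer t.
u ≥ 0: smallest is 22372 mod 505 = 152 (at t = -44), with v = -126.

152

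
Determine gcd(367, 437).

gcd(437, 367):
  437 = 1×367 + 70
  367 = 5×70 + 17
  70 = 4×17 + 2
  17 = 8×2 + 1
  2 = 2×1
so gcd(437, 367) = 1.

1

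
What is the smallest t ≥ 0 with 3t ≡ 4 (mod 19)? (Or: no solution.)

14

gcd(19, 3) = 1  (19 = 6*3 + 1, 3 = 3*1).
1 divides 4, so solutions exist.
Back-substituting, 3*(-6) + 19*(1) = 1.
So 3*(-6) ≡ 1 (mod 19); multiply by 4: t ≡ -24 (mod 19).
Smallest nonnegative: t = -24 mod 19 = 14.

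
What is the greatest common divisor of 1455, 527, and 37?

gcd(1455, 527):
  1455 = 2·527 + 401
  527 = 1·401 + 126
  401 = 3·126 + 23
  126 = 5·23 + 11
  23 = 2·11 + 1
  11 = 11·1
so gcd(1455, 527) = 1.
gcd(1, 37) = 1.

1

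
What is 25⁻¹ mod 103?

gcd(103, 25) = 1.
By Bézout, 25·(33) + 103·(-8) = 1.
So 25·33 ≡ 1 (mod 103), and 33 mod 103 = 33.

33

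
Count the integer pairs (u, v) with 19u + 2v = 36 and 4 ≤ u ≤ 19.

gcd(19, 2) = 1.
By Bézout, 19×(1) + 2×(-9) = 1.
Particular solution: (0, 18).
General solution: u = 0 + 2t, v = 18 - 19t for integer t.
4 ≤ 0 + 2t ≤ 19 gives t ∈ [2, 9], which is 8 values.

8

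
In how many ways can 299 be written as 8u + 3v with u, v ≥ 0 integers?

gcd(8, 3) = 1.
By Bézout, 8×(-1) + 3×(3) = 1.
One solution: (1, 97).
General: u = 1 + 3t, v = 97 - 8t.
u ≥ 0 ⇒ t ≥ 0; v ≥ 0 ⇒ t ≤ 12. So t ∈ [0, 12]: 13 solutions.

13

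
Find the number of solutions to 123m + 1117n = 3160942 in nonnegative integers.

gcd(1117, 123) = 1.
By Bézout, 123·(-336) + 1117·(37) = 1.
One solution: (598, 2764).
General: m = 598 + 1117t, n = 2764 - 123t.
m ≥ 0 ⇒ t ≥ 0; n ≥ 0 ⇒ t ≤ 22. So t ∈ [0, 22]: 23 solutions.

23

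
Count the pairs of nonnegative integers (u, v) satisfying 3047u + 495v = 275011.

gcd(3047, 495) = 11  (3047 = 6*495 + 77, 495 = 6*77 + 33, 77 = 2*33 + 11, 33 = 3*11).
Back-substituting, 3047*(13) + 495*(-80) = 11.
Scale by 25001: one solution is (325013, -2000080). Reduce u mod 45: (23, 414).
General: u = 23 + 45t, v = 414 - 277t.
u ≥ 0 ⇒ t ≥ 0; v ≥ 0 ⇒ t ≤ 1. So t ∈ [0, 1]: 2 solutions.

2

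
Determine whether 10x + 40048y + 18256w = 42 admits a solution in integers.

yes

gcd(40048, 10) = 2  (40048 = 4004*10 + 8, 10 = 1*8 + 2, 8 = 4*2).
gcd(2, 18256) = 2.
2 divides 42, so integer solutions exist.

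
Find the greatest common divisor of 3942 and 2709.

9

gcd(3942, 2709) = 9  (3942 = 1×2709 + 1233, 2709 = 2×1233 + 243, 1233 = 5×243 + 18, 243 = 13×18 + 9, 18 = 2×9).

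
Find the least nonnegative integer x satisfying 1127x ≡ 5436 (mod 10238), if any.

gcd(10238, 1127):
  10238 = 9·1127 + 95
  1127 = 11·95 + 82
  95 = 1·82 + 13
  82 = 6·13 + 4
  13 = 3·4 + 1
  4 = 4·1
so gcd(10238, 1127) = 1.
1 divides 5436, so solutions exist.
Back-substitute for Bézout coefficients:
  1 = 13 - 3·4
  ... = 1127·(-2371) + 10238·(261)
So 1127·(-2371) ≡ 1 (mod 10238); multiply by 5436: x ≡ -12888756 (mod 10238).
Smallest nonnegative: x = -12888756 mod 10238 = 886.

886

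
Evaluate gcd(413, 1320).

1

gcd(1320, 413):
  1320 = 3×413 + 81
  413 = 5×81 + 8
  81 = 10×8 + 1
  8 = 8×1
so gcd(1320, 413) = 1.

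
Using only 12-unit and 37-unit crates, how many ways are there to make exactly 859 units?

Need nonnegative integers with 12j + 37k = 859.
gcd(12, 37) = 1, and 12·(-3) + 37·(1) = 1.
So (j₀, k₀) = (-2577, 859); general j = -2577 + 37t, k = 859 - 12t.
j ≥ 0 ⇒ t ≥ 70; k ≥ 0 ⇒ t ≤ 71. That's 2 values of t.

2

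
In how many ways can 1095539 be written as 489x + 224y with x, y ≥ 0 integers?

10

gcd(489, 224):
  489 = 2*224 + 41
  224 = 5*41 + 19
  41 = 2*19 + 3
  19 = 6*3 + 1
  3 = 3*1
so gcd(489, 224) = 1.
Back-substitute for Bézout coefficients:
  1 = 19 - 6*3
  ... = 489*(-71) + 224*(155)
Scale by 1095539: one solution is (-77783269, 169808545). Reduce x mod 224: (59, 4762).
General: x = 59 + 224t, y = 4762 - 489t.
x ≥ 0 ⇒ t ≥ 0; y ≥ 0 ⇒ t ≤ 9. So t ∈ [0, 9]: 10 solutions.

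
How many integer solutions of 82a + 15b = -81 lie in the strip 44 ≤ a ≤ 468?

gcd(82, 15):
  82 = 5×15 + 7
  15 = 2×7 + 1
  7 = 7×1
so gcd(82, 15) = 1.
Back-substitute for Bézout coefficients:
  1 = 15 - 2×7
  ... = 82×(-2) + 15×(11)
Scale by -81: particular solution (162, -891); reduce a mod 15: (12, -71).
General solution: a = 12 + 15t, b = -71 - 82t for integer t.
44 ≤ 12 + 15t ≤ 468 gives t ∈ [3, 30], which is 28 values.

28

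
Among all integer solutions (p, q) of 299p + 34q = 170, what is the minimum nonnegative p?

0

gcd(299, 34) = 1  (299 = 8*34 + 27, 34 = 1*27 + 7, 27 = 3*7 + 6, 7 = 1*6 + 1, 6 = 6*1).
1 divides 170, so solutions exist.
Back-substituting, 299*(-5) + 34*(44) = 1.
Scale by 170/1 = 170: (p₀, q₀) = (-850, 7480).
General solution: p = -850 + 34t, q = 7480 - 299t for integer t.
p ≥ 0: smallest is -850 mod 34 = 0 (at t = 25), with q = 5.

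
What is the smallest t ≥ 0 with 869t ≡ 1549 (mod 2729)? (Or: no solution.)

gcd(2729, 869):
  2729 = 3·869 + 122
  869 = 7·122 + 15
  122 = 8·15 + 2
  15 = 7·2 + 1
  2 = 2·1
so gcd(2729, 869) = 1.
1 divides 1549, so solutions exist.
Back-substitute for Bézout coefficients:
  1 = 15 - 7·2
  ... = 869·(1275) + 2729·(-406)
So 869·(1275) ≡ 1 (mod 2729); multiply by 1549: t ≡ 1974975 (mod 2729).
Smallest nonnegative: t = 1974975 mod 2729 = 1908.

1908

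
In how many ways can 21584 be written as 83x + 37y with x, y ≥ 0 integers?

gcd(83, 37) = 1.
By Bézout, 83·(-4) + 37·(9) = 1.
One solution: (22, 534).
General: x = 22 + 37t, y = 534 - 83t.
x ≥ 0 ⇒ t ≥ 0; y ≥ 0 ⇒ t ≤ 6. So t ∈ [0, 6]: 7 solutions.

7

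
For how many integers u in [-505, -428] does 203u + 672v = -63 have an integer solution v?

gcd(672, 203) = 7.
By Bézout, 203×(-43) + 672×(13) = 7.
Particular solution: (3, -1).
General solution: u = 3 + 96t, v = -1 - 29t for integer t.
-505 ≤ 3 + 96t ≤ -428 gives t ∈ [-5, -5], which is 1 value.

1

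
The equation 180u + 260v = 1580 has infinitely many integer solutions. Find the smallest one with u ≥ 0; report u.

3

gcd(260, 180):
  260 = 1·180 + 80
  180 = 2·80 + 20
  80 = 4·20
so gcd(260, 180) = 20.
20 divides 1580, so solutions exist.
Back-substitute for Bézout coefficients:
  20 = 180 - 2·80
  ... = 180·(3) + 260·(-2)
Scale by 1580/20 = 79: (u₀, v₀) = (237, -158).
General solution: u = 237 + 13t, v = -158 - 9t for integer t.
u ≥ 0: smallest is 237 mod 13 = 3 (at t = -18), with v = 4.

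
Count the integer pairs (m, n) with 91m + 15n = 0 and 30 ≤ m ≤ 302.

19

gcd(91, 15):
  91 = 6·15 + 1
  15 = 15·1
so gcd(91, 15) = 1.
Back-substitute for Bézout coefficients:
  1 = 91 - 6·15
  ... = 91·(1) + 15·(-6)
Scale by 0: particular solution (0, 0); reduce m mod 15: (0, 0).
General solution: m = 0 + 15t, n = 0 - 91t for integer t.
30 ≤ 0 + 15t ≤ 302 gives t ∈ [2, 20], which is 19 values.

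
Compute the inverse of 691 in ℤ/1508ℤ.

371

gcd(1508, 691) = 1.
By Bézout, 691×(371) + 1508×(-170) = 1.
So 691×371 ≡ 1 (mod 1508), and 371 mod 1508 = 371.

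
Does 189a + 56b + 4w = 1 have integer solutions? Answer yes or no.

gcd(189, 56) = 7.
gcd(7, 4) = 1.
1 divides 1, so integer solutions exist.

yes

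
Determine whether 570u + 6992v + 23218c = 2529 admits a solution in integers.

gcd(6992, 570):
  6992 = 12·570 + 152
  570 = 3·152 + 114
  152 = 1·114 + 38
  114 = 3·38
so gcd(6992, 570) = 38.
gcd(38, 23218) = 38.
38 does not divide 2529 (remainder 21), so no integer solutions.

no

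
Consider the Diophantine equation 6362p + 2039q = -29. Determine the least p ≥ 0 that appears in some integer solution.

gcd(6362, 2039) = 1.
1 divides -29, so solutions exist.
By Bézout, 6362×(258) + 2039×(-805) = 1.
Scale by -29/1 = -29: (p₀, q₀) = (-7482, 23345).
General solution: p = -7482 + 2039t, q = 23345 - 6362t for integer t.
p ≥ 0: smallest is -7482 mod 2039 = 674 (at t = 4), with q = -2103.

674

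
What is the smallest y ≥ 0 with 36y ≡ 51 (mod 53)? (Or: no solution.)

gcd(53, 36) = 1  (53 = 1·36 + 17, 36 = 2·17 + 2, 17 = 8·2 + 1, 2 = 2·1).
1 divides 51, so solutions exist.
Back-substituting, 36·(-25) + 53·(17) = 1.
So 36·(-25) ≡ 1 (mod 53); multiply by 51: y ≡ -1275 (mod 53).
Smallest nonnegative: y = -1275 mod 53 = 50.

50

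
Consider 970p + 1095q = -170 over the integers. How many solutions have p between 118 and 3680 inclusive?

17

gcd(1095, 970) = 5  (1095 = 1*970 + 125, 970 = 7*125 + 95, 125 = 1*95 + 30, 95 = 3*30 + 5, 30 = 6*5).
Back-substituting, 970*(35) + 1095*(-31) = 5.
Scale by -34: particular solution (-1190, 1054); reduce p mod 219: (124, -110).
General solution: p = 124 + 219t, q = -110 - 194t for integer t.
118 ≤ 124 + 219t ≤ 3680 gives t ∈ [0, 16], which is 17 values.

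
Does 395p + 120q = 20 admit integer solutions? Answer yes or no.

gcd(395, 120) = 5  (395 = 3*120 + 35, 120 = 3*35 + 15, 35 = 2*15 + 5, 15 = 3*5).
5 divides 20, so integer solutions exist.

yes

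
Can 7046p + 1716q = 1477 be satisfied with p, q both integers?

no

gcd(7046, 1716) = 26  (7046 = 4*1716 + 182, 1716 = 9*182 + 78, 182 = 2*78 + 26, 78 = 3*26).
26 does not divide 1477 (remainder 21), so no integer solutions.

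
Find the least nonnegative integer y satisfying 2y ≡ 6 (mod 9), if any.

3

gcd(9, 2) = 1  (9 = 4·2 + 1, 2 = 2·1).
1 divides 6, so solutions exist.
Back-substituting, 2·(-4) + 9·(1) = 1.
So 2·(-4) ≡ 1 (mod 9); multiply by 6: y ≡ -24 (mod 9).
Smallest nonnegative: y = -24 mod 9 = 3.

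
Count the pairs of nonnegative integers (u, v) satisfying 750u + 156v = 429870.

gcd(750, 156):
  750 = 4×156 + 126
  156 = 1×126 + 30
  126 = 4×30 + 6
  30 = 5×6
so gcd(750, 156) = 6.
Back-substitute for Bézout coefficients:
  6 = 126 - 4×30
  ... = 750×(5) + 156×(-24)
Scale by 71645: one solution is (358225, -1719480). Reduce u mod 26: (23, 2645).
General: u = 23 + 26t, v = 2645 - 125t.
u ≥ 0 ⇒ t ≥ 0; v ≥ 0 ⇒ t ≤ 21. So t ∈ [0, 21]: 22 solutions.

22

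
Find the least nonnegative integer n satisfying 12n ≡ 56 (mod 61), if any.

25

gcd(61, 12) = 1  (61 = 5*12 + 1, 12 = 12*1).
1 divides 56, so solutions exist.
Back-substituting, 12*(-5) + 61*(1) = 1.
So 12*(-5) ≡ 1 (mod 61); multiply by 56: n ≡ -280 (mod 61).
Smallest nonnegative: n = -280 mod 61 = 25.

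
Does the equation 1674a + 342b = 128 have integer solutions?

no

gcd(1674, 342) = 18  (1674 = 4*342 + 306, 342 = 1*306 + 36, 306 = 8*36 + 18, 36 = 2*18).
18 does not divide 128 (remainder 2), so no integer solutions.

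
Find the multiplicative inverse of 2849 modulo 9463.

6746

gcd(9463, 2849) = 1.
By Bézout, 2849·(-2717) + 9463·(818) = 1.
So 2849·-2717 ≡ 1 (mod 9463), and -2717 mod 9463 = 6746.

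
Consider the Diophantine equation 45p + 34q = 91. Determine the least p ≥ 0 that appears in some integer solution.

gcd(45, 34) = 1.
1 divides 91, so solutions exist.
By Bézout, 45·(-3) + 34·(4) = 1.
Scale by 91/1 = 91: (p₀, q₀) = (-273, 364).
General solution: p = -273 + 34t, q = 364 - 45t for integer t.
p ≥ 0: smallest is -273 mod 34 = 33 (at t = 9), with q = -41.

33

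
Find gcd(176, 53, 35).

gcd(176, 53):
  176 = 3*53 + 17
  53 = 3*17 + 2
  17 = 8*2 + 1
  2 = 2*1
so gcd(176, 53) = 1.
gcd(1, 35) = 1.

1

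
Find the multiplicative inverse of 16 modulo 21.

gcd(21, 16) = 1  (21 = 1*16 + 5, 16 = 3*5 + 1, 5 = 5*1).
Back-substituting, 16*(4) + 21*(-3) = 1.
So 16*4 ≡ 1 (mod 21), and 4 mod 21 = 4.

4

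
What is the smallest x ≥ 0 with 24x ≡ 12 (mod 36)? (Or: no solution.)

2

gcd(36, 24) = 12.
12 divides 12, so solutions exist.
By Bézout, 24×(-1) + 36×(1) = 12.
So 24×(-1) ≡ 12 (mod 36); multiply by 1: x ≡ -1 (mod 3).
Smallest nonnegative: x = -1 mod 3 = 2.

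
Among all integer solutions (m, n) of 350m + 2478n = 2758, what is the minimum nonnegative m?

gcd(2478, 350) = 14.
14 divides 2758, so solutions exist.
By Bézout, 350·(85) + 2478·(-12) = 14.
Scale by 2758/14 = 197: (m₀, n₀) = (16745, -2364).
General solution: m = 16745 + 177t, n = -2364 - 25t for integer t.
m ≥ 0: smallest is 16745 mod 177 = 107 (at t = -94), with n = -14.

107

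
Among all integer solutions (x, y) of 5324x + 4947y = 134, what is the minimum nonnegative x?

gcd(5324, 4947):
  5324 = 1·4947 + 377
  4947 = 13·377 + 46
  377 = 8·46 + 9
  46 = 5·9 + 1
  9 = 9·1
so gcd(5324, 4947) = 1.
1 divides 134, so solutions exist.
Back-substitute for Bézout coefficients:
  1 = 46 - 5·9
  ... = 5324·(-538) + 4947·(579)
Scale by 134/1 = 134: (x₀, y₀) = (-72092, 77586).
General solution: x = -72092 + 4947t, y = 77586 - 5324t for integer t.
x ≥ 0: smallest is -72092 mod 4947 = 2113 (at t = 15), with y = -2274.

2113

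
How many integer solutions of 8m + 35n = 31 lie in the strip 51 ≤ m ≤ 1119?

gcd(35, 8) = 1.
By Bézout, 8×(-13) + 35×(3) = 1.
Particular solution: (17, -3).
General solution: m = 17 + 35t, n = -3 - 8t for integer t.
51 ≤ 17 + 35t ≤ 1119 gives t ∈ [1, 31], which is 31 values.

31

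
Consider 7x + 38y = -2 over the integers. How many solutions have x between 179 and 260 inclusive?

gcd(38, 7) = 1.
By Bézout, 7×(11) + 38×(-2) = 1.
Particular solution: (16, -3).
General solution: x = 16 + 38t, y = -3 - 7t for integer t.
179 ≤ 16 + 38t ≤ 260 gives t ∈ [5, 6], which is 2 values.

2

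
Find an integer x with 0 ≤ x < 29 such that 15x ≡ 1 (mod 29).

gcd(29, 15):
  29 = 1·15 + 14
  15 = 1·14 + 1
  14 = 14·1
so gcd(29, 15) = 1.
Back-substitute for Bézout coefficients:
  1 = 15 - 1·14
  ... = 15·(2) + 29·(-1)
So 15·2 ≡ 1 (mod 29), and 2 mod 29 = 2.

2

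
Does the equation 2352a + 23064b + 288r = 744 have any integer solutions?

yes

gcd(23064, 2352) = 24  (23064 = 9*2352 + 1896, 2352 = 1*1896 + 456, 1896 = 4*456 + 72, 456 = 6*72 + 24, 72 = 3*24).
gcd(24, 288) = 24.
24 divides 744, so integer solutions exist.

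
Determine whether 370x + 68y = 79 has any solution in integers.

no

gcd(370, 68) = 2  (370 = 5·68 + 30, 68 = 2·30 + 8, 30 = 3·8 + 6, 8 = 1·6 + 2, 6 = 3·2).
2 does not divide 79 (remainder 1), so no integer solutions.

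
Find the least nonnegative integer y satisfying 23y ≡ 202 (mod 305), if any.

gcd(305, 23):
  305 = 13·23 + 6
  23 = 3·6 + 5
  6 = 1·5 + 1
  5 = 5·1
so gcd(305, 23) = 1.
1 divides 202, so solutions exist.
Back-substitute for Bézout coefficients:
  1 = 6 - 1·5
  ... = 23·(-53) + 305·(4)
So 23·(-53) ≡ 1 (mod 305); multiply by 202: y ≡ -10706 (mod 305).
Smallest nonnegative: y = -10706 mod 305 = 274.

274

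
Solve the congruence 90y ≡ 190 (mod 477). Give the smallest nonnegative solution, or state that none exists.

no solution

gcd(477, 90):
  477 = 5×90 + 27
  90 = 3×27 + 9
  27 = 3×9
so gcd(477, 90) = 9.
9 does not divide 190, so the congruence has no solution.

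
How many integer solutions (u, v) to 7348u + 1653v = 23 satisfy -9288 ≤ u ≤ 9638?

11

gcd(7348, 1653):
  7348 = 4·1653 + 736
  1653 = 2·736 + 181
  736 = 4·181 + 12
  181 = 15·12 + 1
  12 = 12·1
so gcd(7348, 1653) = 1.
Back-substitute for Bézout coefficients:
  1 = 181 - 15·12
  ... = 7348·(-137) + 1653·(609)
Scale by 23: particular solution (-3151, 14007); reduce u mod 1653: (155, -689).
General solution: u = 155 + 1653t, v = -689 - 7348t for integer t.
-9288 ≤ 155 + 1653t ≤ 9638 gives t ∈ [-5, 5], which is 11 values.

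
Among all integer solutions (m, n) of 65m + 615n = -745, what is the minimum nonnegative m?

gcd(615, 65):
  615 = 9×65 + 30
  65 = 2×30 + 5
  30 = 6×5
so gcd(615, 65) = 5.
5 divides -745, so solutions exist.
Back-substitute for Bézout coefficients:
  5 = 65 - 2×30
  ... = 65×(19) + 615×(-2)
Scale by -745/5 = -149: (m₀, n₀) = (-2831, 298).
General solution: m = -2831 + 123t, n = 298 - 13t for integer t.
m ≥ 0: smallest is -2831 mod 123 = 121 (at t = 24), with n = -14.

121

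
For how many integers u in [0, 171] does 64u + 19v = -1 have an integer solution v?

gcd(64, 19) = 1  (64 = 3*19 + 7, 19 = 2*7 + 5, 7 = 1*5 + 2, 5 = 2*2 + 1, 2 = 2*1).
Back-substituting, 64*(-8) + 19*(27) = 1.
Scale by -1: particular solution (8, -27); reduce u mod 19: (8, -27).
General solution: u = 8 + 19t, v = -27 - 64t for integer t.
0 ≤ 8 + 19t ≤ 171 gives t ∈ [0, 8], which is 9 values.

9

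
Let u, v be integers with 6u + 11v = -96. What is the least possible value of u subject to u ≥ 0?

6

gcd(11, 6) = 1.
1 divides -96, so solutions exist.
By Bézout, 6*(2) + 11*(-1) = 1.
Scale by -96/1 = -96: (u₀, v₀) = (-192, 96).
General solution: u = -192 + 11t, v = 96 - 6t for integer t.
u ≥ 0: smallest is -192 mod 11 = 6 (at t = 18), with v = -12.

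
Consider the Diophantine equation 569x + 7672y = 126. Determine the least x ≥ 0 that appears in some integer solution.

2198

gcd(7672, 569):
  7672 = 13*569 + 275
  569 = 2*275 + 19
  275 = 14*19 + 9
  19 = 2*9 + 1
  9 = 9*1
so gcd(7672, 569) = 1.
1 divides 126, so solutions exist.
Back-substitute for Bézout coefficients:
  1 = 19 - 2*9
  ... = 569*(809) + 7672*(-60)
Scale by 126/1 = 126: (x₀, y₀) = (101934, -7560).
General solution: x = 101934 + 7672t, y = -7560 - 569t for integer t.
x ≥ 0: smallest is 101934 mod 7672 = 2198 (at t = -13), with y = -163.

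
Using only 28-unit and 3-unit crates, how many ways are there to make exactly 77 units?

Need nonnegative integers with 28j + 3k = 77.
gcd(28, 3) = 1, and 28·(1) + 3·(-9) = 1.
So (j₀, k₀) = (77, -693); general j = 77 + 3t, k = -693 - 28t.
j ≥ 0 ⇒ t ≥ -25; k ≥ 0 ⇒ t ≤ -25. That's 1 value of t.

1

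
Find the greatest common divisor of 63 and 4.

gcd(63, 4):
  63 = 15×4 + 3
  4 = 1×3 + 1
  3 = 3×1
so gcd(63, 4) = 1.

1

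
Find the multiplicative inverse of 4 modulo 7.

gcd(7, 4) = 1.
By Bézout, 4×(2) + 7×(-1) = 1.
So 4×2 ≡ 1 (mod 7), and 2 mod 7 = 2.

2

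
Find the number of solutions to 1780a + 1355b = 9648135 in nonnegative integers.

gcd(1780, 1355) = 5.
By Bézout, 1780*(-51) + 1355*(67) = 5.
One solution: (234, 6813).
General: a = 234 + 271t, b = 6813 - 356t.
a ≥ 0 ⇒ t ≥ 0; b ≥ 0 ⇒ t ≤ 19. So t ∈ [0, 19]: 20 solutions.

20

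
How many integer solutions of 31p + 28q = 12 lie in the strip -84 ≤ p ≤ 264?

gcd(31, 28) = 1  (31 = 1*28 + 3, 28 = 9*3 + 1, 3 = 3*1).
Back-substituting, 31*(-9) + 28*(10) = 1.
Scale by 12: particular solution (-108, 120); reduce p mod 28: (4, -4).
General solution: p = 4 + 28t, q = -4 - 31t for integer t.
-84 ≤ 4 + 28t ≤ 264 gives t ∈ [-3, 9], which is 13 values.

13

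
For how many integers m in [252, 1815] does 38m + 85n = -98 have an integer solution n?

gcd(85, 38):
  85 = 2×38 + 9
  38 = 4×9 + 2
  9 = 4×2 + 1
  2 = 2×1
so gcd(85, 38) = 1.
Back-substitute for Bézout coefficients:
  1 = 9 - 4×2
  ... = 38×(-38) + 85×(17)
Scale by -98: particular solution (3724, -1666); reduce m mod 85: (69, -32).
General solution: m = 69 + 85t, n = -32 - 38t for integer t.
252 ≤ 69 + 85t ≤ 1815 gives t ∈ [3, 20], which is 18 values.

18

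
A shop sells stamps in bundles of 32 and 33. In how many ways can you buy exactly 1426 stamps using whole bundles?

1

Need nonnegative integers with 32j + 33k = 1426.
gcd(32, 33) = 1, and 32·(-1) + 33·(1) = 1.
So (j₀, k₀) = (-1426, 1426); general j = -1426 + 33t, k = 1426 - 32t.
j ≥ 0 ⇒ t ≥ 44; k ≥ 0 ⇒ t ≤ 44. That's 1 value of t.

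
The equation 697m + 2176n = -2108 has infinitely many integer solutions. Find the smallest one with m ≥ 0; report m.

gcd(2176, 697) = 17.
17 divides -2108, so solutions exist.
By Bézout, 697·(25) + 2176·(-8) = 17.
Scale by -2108/17 = -124: (m₀, n₀) = (-3100, 992).
General solution: m = -3100 + 128t, n = 992 - 41t for integer t.
m ≥ 0: smallest is -3100 mod 128 = 100 (at t = 25), with n = -33.

100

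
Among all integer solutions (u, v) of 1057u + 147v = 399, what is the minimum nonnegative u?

gcd(1057, 147):
  1057 = 7·147 + 28
  147 = 5·28 + 7
  28 = 4·7
so gcd(1057, 147) = 7.
7 divides 399, so solutions exist.
Back-substitute for Bézout coefficients:
  7 = 147 - 5·28
  ... = 1057·(-5) + 147·(36)
Scale by 399/7 = 57: (u₀, v₀) = (-285, 2052).
General solution: u = -285 + 21t, v = 2052 - 151t for integer t.
u ≥ 0: smallest is -285 mod 21 = 9 (at t = 14), with v = -62.

9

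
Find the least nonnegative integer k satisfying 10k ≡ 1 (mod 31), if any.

28

gcd(31, 10) = 1  (31 = 3*10 + 1, 10 = 10*1).
1 divides 1, so solutions exist.
Back-substituting, 10*(-3) + 31*(1) = 1.
So 10*(-3) ≡ 1 (mod 31); multiply by 1: k ≡ -3 (mod 31).
Smallest nonnegative: k = -3 mod 31 = 28.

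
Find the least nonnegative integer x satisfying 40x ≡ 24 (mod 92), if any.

gcd(92, 40) = 4.
4 divides 24, so solutions exist.
By Bézout, 40·(7) + 92·(-3) = 4.
So 40·(7) ≡ 4 (mod 92); multiply by 6: x ≡ 42 (mod 23).
Smallest nonnegative: x = 42 mod 23 = 19.

19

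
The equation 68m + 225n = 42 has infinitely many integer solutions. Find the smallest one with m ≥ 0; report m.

219

gcd(225, 68):
  225 = 3*68 + 21
  68 = 3*21 + 5
  21 = 4*5 + 1
  5 = 5*1
so gcd(225, 68) = 1.
1 divides 42, so solutions exist.
Back-substitute for Bézout coefficients:
  1 = 21 - 4*5
  ... = 68*(-43) + 225*(13)
Scale by 42/1 = 42: (m₀, n₀) = (-1806, 546).
General solution: m = -1806 + 225t, n = 546 - 68t for integer t.
m ≥ 0: smallest is -1806 mod 225 = 219 (at t = 9), with n = -66.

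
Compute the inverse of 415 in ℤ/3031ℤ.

gcd(3031, 415) = 1  (3031 = 7×415 + 126, 415 = 3×126 + 37, 126 = 3×37 + 15, 37 = 2×15 + 7, 15 = 2×7 + 1, 7 = 7×1).
Back-substituting, 415×(-409) + 3031×(56) = 1.
So 415×-409 ≡ 1 (mod 3031), and -409 mod 3031 = 2622.

2622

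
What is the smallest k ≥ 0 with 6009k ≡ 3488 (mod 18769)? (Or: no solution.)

14050

gcd(18769, 6009) = 1.
1 divides 3488, so solutions exist.
By Bézout, 6009×(1543) + 18769×(-494) = 1.
So 6009×(1543) ≡ 1 (mod 18769); multiply by 3488: k ≡ 5381984 (mod 18769).
Smallest nonnegative: k = 5381984 mod 18769 = 14050.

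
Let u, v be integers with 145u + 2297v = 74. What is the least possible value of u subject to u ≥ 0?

1949

gcd(2297, 145):
  2297 = 15·145 + 122
  145 = 1·122 + 23
  122 = 5·23 + 7
  23 = 3·7 + 2
  7 = 3·2 + 1
  2 = 2·1
so gcd(2297, 145) = 1.
1 divides 74, so solutions exist.
Back-substitute for Bézout coefficients:
  1 = 7 - 3·2
  ... = 145·(-998) + 2297·(63)
Scale by 74/1 = 74: (u₀, v₀) = (-73852, 4662).
General solution: u = -73852 + 2297t, v = 4662 - 145t for integer t.
u ≥ 0: smallest is -73852 mod 2297 = 1949 (at t = 33), with v = -123.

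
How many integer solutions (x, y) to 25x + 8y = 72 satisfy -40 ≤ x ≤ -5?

gcd(25, 8):
  25 = 3·8 + 1
  8 = 8·1
so gcd(25, 8) = 1.
Back-substitute for Bézout coefficients:
  1 = 25 - 3·8
  ... = 25·(1) + 8·(-3)
Scale by 72: particular solution (72, -216); reduce x mod 8: (0, 9).
General solution: x = 0 + 8t, y = 9 - 25t for integer t.
-40 ≤ 0 + 8t ≤ -5 gives t ∈ [-5, -1], which is 5 values.

5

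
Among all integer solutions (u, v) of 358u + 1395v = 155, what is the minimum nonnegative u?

620

gcd(1395, 358) = 1  (1395 = 3×358 + 321, 358 = 1×321 + 37, 321 = 8×37 + 25, 37 = 1×25 + 12, 25 = 2×12 + 1, 12 = 12×1).
1 divides 155, so solutions exist.
Back-substituting, 358×(-113) + 1395×(29) = 1.
Scale by 155/1 = 155: (u₀, v₀) = (-17515, 4495).
General solution: u = -17515 + 1395t, v = 4495 - 358t for integer t.
u ≥ 0: smallest is -17515 mod 1395 = 620 (at t = 13), with v = -159.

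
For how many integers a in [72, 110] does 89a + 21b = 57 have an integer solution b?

gcd(89, 21):
  89 = 4×21 + 5
  21 = 4×5 + 1
  5 = 5×1
so gcd(89, 21) = 1.
Back-substitute for Bézout coefficients:
  1 = 21 - 4×5
  ... = 89×(-4) + 21×(17)
Scale by 57: particular solution (-228, 969); reduce a mod 21: (3, -10).
General solution: a = 3 + 21t, b = -10 - 89t for integer t.
72 ≤ 3 + 21t ≤ 110 gives t ∈ [4, 5], which is 2 values.

2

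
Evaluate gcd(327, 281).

1

gcd(327, 281):
  327 = 1·281 + 46
  281 = 6·46 + 5
  46 = 9·5 + 1
  5 = 5·1
so gcd(327, 281) = 1.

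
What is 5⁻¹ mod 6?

gcd(6, 5) = 1.
By Bézout, 5×(-1) + 6×(1) = 1.
So 5×-1 ≡ 1 (mod 6), and -1 mod 6 = 5.

5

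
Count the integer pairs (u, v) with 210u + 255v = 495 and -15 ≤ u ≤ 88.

gcd(255, 210) = 15.
By Bézout, 210·(-6) + 255·(5) = 15.
Particular solution: (6, -3).
General solution: u = 6 + 17t, v = -3 - 14t for integer t.
-15 ≤ 6 + 17t ≤ 88 gives t ∈ [-1, 4], which is 6 values.

6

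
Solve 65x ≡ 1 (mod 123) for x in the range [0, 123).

53

gcd(123, 65) = 1  (123 = 1*65 + 58, 65 = 1*58 + 7, 58 = 8*7 + 2, 7 = 3*2 + 1, 2 = 2*1).
Back-substituting, 65*(53) + 123*(-28) = 1.
So 65*53 ≡ 1 (mod 123), and 53 mod 123 = 53.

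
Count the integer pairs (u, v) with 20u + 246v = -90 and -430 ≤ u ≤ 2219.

gcd(246, 20):
  246 = 12*20 + 6
  20 = 3*6 + 2
  6 = 3*2
so gcd(246, 20) = 2.
Back-substitute for Bézout coefficients:
  2 = 20 - 3*6
  ... = 20*(37) + 246*(-3)
Scale by -45: particular solution (-1665, 135); reduce u mod 123: (57, -5).
General solution: u = 57 + 123t, v = -5 - 10t for integer t.
-430 ≤ 57 + 123t ≤ 2219 gives t ∈ [-3, 17], which is 21 values.

21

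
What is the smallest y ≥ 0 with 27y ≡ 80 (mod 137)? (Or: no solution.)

74

gcd(137, 27) = 1.
1 divides 80, so solutions exist.
By Bézout, 27×(66) + 137×(-13) = 1.
So 27×(66) ≡ 1 (mod 137); multiply by 80: y ≡ 5280 (mod 137).
Smallest nonnegative: y = 5280 mod 137 = 74.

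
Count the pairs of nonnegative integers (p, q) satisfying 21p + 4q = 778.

9

gcd(21, 4) = 1  (21 = 5·4 + 1, 4 = 4·1).
Back-substituting, 21·(1) + 4·(-5) = 1.
Scale by 778: one solution is (778, -3890). Reduce p mod 4: (2, 184).
General: p = 2 + 4t, q = 184 - 21t.
p ≥ 0 ⇒ t ≥ 0; q ≥ 0 ⇒ t ≤ 8. So t ∈ [0, 8]: 9 solutions.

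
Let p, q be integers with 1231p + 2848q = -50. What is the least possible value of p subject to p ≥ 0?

2258

gcd(2848, 1231) = 1  (2848 = 2·1231 + 386, 1231 = 3·386 + 73, 386 = 5·73 + 21, 73 = 3·21 + 10, 21 = 2·10 + 1, 10 = 10·1).
1 divides -50, so solutions exist.
Back-substituting, 1231·(-273) + 2848·(118) = 1.
Scale by -50/1 = -50: (p₀, q₀) = (13650, -5900).
General solution: p = 13650 + 2848t, q = -5900 - 1231t for integer t.
p ≥ 0: smallest is 13650 mod 2848 = 2258 (at t = -4), with q = -976.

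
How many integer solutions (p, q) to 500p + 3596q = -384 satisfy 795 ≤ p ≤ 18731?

gcd(3596, 500):
  3596 = 7×500 + 96
  500 = 5×96 + 20
  96 = 4×20 + 16
  20 = 1×16 + 4
  16 = 4×4
so gcd(3596, 500) = 4.
Back-substitute for Bézout coefficients:
  4 = 20 - 1×16
  ... = 500×(187) + 3596×(-26)
Scale by -96: particular solution (-17952, 2496); reduce p mod 899: (28, -4).
General solution: p = 28 + 899t, q = -4 - 125t for integer t.
795 ≤ 28 + 899t ≤ 18731 gives t ∈ [1, 20], which is 20 values.

20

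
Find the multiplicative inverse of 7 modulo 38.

gcd(38, 7) = 1.
By Bézout, 7·(11) + 38·(-2) = 1.
So 7·11 ≡ 1 (mod 38), and 11 mod 38 = 11.

11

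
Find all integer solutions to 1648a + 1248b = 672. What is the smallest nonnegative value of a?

gcd(1648, 1248) = 16  (1648 = 1×1248 + 400, 1248 = 3×400 + 48, 400 = 8×48 + 16, 48 = 3×16).
16 divides 672, so solutions exist.
Back-substituting, 1648×(25) + 1248×(-33) = 16.
Scale by 672/16 = 42: (a₀, b₀) = (1050, -1386).
General solution: a = 1050 + 78t, b = -1386 - 103t for integer t.
a ≥ 0: smallest is 1050 mod 78 = 36 (at t = -13), with b = -47.

36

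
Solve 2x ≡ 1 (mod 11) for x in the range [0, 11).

6

gcd(11, 2):
  11 = 5·2 + 1
  2 = 2·1
so gcd(11, 2) = 1.
Back-substitute for Bézout coefficients:
  1 = 11 - 5·2
  ... = 2·(-5) + 11·(1)
So 2·-5 ≡ 1 (mod 11), and -5 mod 11 = 6.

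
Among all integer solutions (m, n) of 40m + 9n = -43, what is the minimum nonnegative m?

gcd(40, 9) = 1  (40 = 4·9 + 4, 9 = 2·4 + 1, 4 = 4·1).
1 divides -43, so solutions exist.
Back-substituting, 40·(-2) + 9·(9) = 1.
Scale by -43/1 = -43: (m₀, n₀) = (86, -387).
General solution: m = 86 + 9t, n = -387 - 40t for integer t.
m ≥ 0: smallest is 86 mod 9 = 5 (at t = -9), with n = -27.

5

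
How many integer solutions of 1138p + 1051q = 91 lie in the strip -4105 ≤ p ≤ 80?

4

gcd(1138, 1051) = 1.
By Bézout, 1138·(-302) + 1051·(327) = 1.
Particular solution: (895, -969).
General solution: p = 895 + 1051t, q = -969 - 1138t for integer t.
-4105 ≤ 895 + 1051t ≤ 80 gives t ∈ [-4, -1], which is 4 values.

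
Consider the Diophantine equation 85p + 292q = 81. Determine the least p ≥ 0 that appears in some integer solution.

25

gcd(292, 85):
  292 = 3×85 + 37
  85 = 2×37 + 11
  37 = 3×11 + 4
  11 = 2×4 + 3
  4 = 1×3 + 1
  3 = 3×1
so gcd(292, 85) = 1.
1 divides 81, so solutions exist.
Back-substitute for Bézout coefficients:
  1 = 4 - 1×3
  ... = 85×(-79) + 292×(23)
Scale by 81/1 = 81: (p₀, q₀) = (-6399, 1863).
General solution: p = -6399 + 292t, q = 1863 - 85t for integer t.
p ≥ 0: smallest is -6399 mod 292 = 25 (at t = 22), with q = -7.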